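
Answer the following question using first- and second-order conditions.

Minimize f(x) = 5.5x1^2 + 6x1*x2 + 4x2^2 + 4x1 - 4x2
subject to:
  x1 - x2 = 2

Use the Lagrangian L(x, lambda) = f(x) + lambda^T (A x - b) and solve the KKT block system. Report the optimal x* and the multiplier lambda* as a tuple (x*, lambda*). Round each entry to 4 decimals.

Form the Lagrangian:
  L(x, lambda) = (1/2) x^T Q x + c^T x + lambda^T (A x - b)
Stationarity (grad_x L = 0): Q x + c + A^T lambda = 0.
Primal feasibility: A x = b.

This gives the KKT block system:
  [ Q   A^T ] [ x     ]   [-c ]
  [ A    0  ] [ lambda ] = [ b ]

Solving the linear system:
  x*      = (0.9032, -1.0968)
  lambda* = (-7.3548)
  f(x*)   = 11.3548

x* = (0.9032, -1.0968), lambda* = (-7.3548)


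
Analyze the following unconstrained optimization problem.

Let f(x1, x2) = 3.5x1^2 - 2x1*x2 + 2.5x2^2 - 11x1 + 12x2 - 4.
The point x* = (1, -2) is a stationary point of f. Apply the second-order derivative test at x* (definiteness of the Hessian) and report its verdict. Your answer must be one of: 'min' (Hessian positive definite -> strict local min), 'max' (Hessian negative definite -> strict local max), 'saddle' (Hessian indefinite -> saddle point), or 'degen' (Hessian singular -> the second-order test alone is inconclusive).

Compute the Hessian H = grad^2 f:
  H = [[7, -2], [-2, 5]]
Verify stationarity: grad f(x*) = H x* + g = (0, 0).
Eigenvalues of H: 3.7639, 8.2361.
Both eigenvalues > 0, so H is positive definite -> x* is a strict local min.

min


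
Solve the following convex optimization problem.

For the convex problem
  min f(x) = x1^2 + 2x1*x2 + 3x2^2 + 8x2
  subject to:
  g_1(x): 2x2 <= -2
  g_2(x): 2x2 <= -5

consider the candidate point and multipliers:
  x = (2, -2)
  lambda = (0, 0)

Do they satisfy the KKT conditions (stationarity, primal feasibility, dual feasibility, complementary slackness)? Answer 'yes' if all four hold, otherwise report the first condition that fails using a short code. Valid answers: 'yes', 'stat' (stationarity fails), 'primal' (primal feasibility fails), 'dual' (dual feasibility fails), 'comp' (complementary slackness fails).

Gradient of f: grad f(x) = Q x + c = (0, 0)
Constraint values g_i(x) = a_i^T x - b_i:
  g_1((2, -2)) = -2
  g_2((2, -2)) = 1
Stationarity residual: grad f(x) + sum_i lambda_i a_i = (0, 0)
  -> stationarity OK
Primal feasibility (all g_i <= 0): FAILS
Dual feasibility (all lambda_i >= 0): OK
Complementary slackness (lambda_i * g_i(x) = 0 for all i): OK

Verdict: the first failing condition is primal_feasibility -> primal.

primal


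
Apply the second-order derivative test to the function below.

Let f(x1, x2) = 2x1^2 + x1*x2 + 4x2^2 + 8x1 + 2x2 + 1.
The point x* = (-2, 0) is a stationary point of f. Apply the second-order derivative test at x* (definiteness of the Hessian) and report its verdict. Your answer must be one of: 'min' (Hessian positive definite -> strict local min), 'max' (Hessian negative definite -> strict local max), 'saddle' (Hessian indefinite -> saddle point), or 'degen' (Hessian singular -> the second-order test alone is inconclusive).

Compute the Hessian H = grad^2 f:
  H = [[4, 1], [1, 8]]
Verify stationarity: grad f(x*) = H x* + g = (0, 0).
Eigenvalues of H: 3.7639, 8.2361.
Both eigenvalues > 0, so H is positive definite -> x* is a strict local min.

min


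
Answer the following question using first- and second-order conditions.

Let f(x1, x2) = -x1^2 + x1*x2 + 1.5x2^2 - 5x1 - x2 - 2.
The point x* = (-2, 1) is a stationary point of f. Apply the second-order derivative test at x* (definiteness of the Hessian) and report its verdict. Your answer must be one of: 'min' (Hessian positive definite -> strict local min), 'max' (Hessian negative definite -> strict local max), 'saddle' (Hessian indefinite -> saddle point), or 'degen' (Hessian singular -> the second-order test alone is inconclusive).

Compute the Hessian H = grad^2 f:
  H = [[-2, 1], [1, 3]]
Verify stationarity: grad f(x*) = H x* + g = (0, 0).
Eigenvalues of H: -2.1926, 3.1926.
Eigenvalues have mixed signs, so H is indefinite -> x* is a saddle point.

saddle


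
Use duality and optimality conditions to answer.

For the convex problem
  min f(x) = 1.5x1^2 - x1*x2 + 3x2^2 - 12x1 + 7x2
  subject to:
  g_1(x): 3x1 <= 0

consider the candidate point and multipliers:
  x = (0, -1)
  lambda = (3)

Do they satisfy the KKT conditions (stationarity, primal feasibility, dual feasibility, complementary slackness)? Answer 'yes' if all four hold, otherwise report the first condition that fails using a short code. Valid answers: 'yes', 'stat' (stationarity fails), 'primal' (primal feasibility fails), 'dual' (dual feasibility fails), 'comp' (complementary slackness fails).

Gradient of f: grad f(x) = Q x + c = (-11, 1)
Constraint values g_i(x) = a_i^T x - b_i:
  g_1((0, -1)) = 0
Stationarity residual: grad f(x) + sum_i lambda_i a_i = (-2, 1)
  -> stationarity FAILS
Primal feasibility (all g_i <= 0): OK
Dual feasibility (all lambda_i >= 0): OK
Complementary slackness (lambda_i * g_i(x) = 0 for all i): OK

Verdict: the first failing condition is stationarity -> stat.

stat


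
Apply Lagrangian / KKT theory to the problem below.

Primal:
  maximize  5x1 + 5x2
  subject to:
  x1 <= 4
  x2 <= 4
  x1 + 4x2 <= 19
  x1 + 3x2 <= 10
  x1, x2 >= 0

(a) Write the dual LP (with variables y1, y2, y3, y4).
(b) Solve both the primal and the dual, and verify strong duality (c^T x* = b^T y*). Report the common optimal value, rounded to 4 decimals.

The standard primal-dual pair for 'max c^T x s.t. A x <= b, x >= 0' is:
  Dual:  min b^T y  s.t.  A^T y >= c,  y >= 0.

So the dual LP is:
  minimize  4y1 + 4y2 + 19y3 + 10y4
  subject to:
    y1 + y3 + y4 >= 5
    y2 + 4y3 + 3y4 >= 5
    y1, y2, y3, y4 >= 0

Solving the primal: x* = (4, 2).
  primal value c^T x* = 30.
Solving the dual: y* = (3.3333, 0, 0, 1.6667).
  dual value b^T y* = 30.
Strong duality: c^T x* = b^T y*. Confirmed.

30


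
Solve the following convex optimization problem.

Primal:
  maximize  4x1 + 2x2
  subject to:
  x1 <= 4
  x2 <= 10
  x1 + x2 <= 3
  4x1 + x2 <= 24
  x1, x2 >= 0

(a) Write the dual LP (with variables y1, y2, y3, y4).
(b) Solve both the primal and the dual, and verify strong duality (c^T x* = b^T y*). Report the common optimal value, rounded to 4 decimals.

The standard primal-dual pair for 'max c^T x s.t. A x <= b, x >= 0' is:
  Dual:  min b^T y  s.t.  A^T y >= c,  y >= 0.

So the dual LP is:
  minimize  4y1 + 10y2 + 3y3 + 24y4
  subject to:
    y1 + y3 + 4y4 >= 4
    y2 + y3 + y4 >= 2
    y1, y2, y3, y4 >= 0

Solving the primal: x* = (3, 0).
  primal value c^T x* = 12.
Solving the dual: y* = (0, 0, 4, 0).
  dual value b^T y* = 12.
Strong duality: c^T x* = b^T y*. Confirmed.

12


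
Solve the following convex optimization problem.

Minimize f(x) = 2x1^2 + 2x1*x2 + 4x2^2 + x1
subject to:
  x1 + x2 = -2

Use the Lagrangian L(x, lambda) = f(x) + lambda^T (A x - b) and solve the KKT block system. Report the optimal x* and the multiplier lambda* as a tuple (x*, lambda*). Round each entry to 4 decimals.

Form the Lagrangian:
  L(x, lambda) = (1/2) x^T Q x + c^T x + lambda^T (A x - b)
Stationarity (grad_x L = 0): Q x + c + A^T lambda = 0.
Primal feasibility: A x = b.

This gives the KKT block system:
  [ Q   A^T ] [ x     ]   [-c ]
  [ A    0  ] [ lambda ] = [ b ]

Solving the linear system:
  x*      = (-1.625, -0.375)
  lambda* = (6.25)
  f(x*)   = 5.4375

x* = (-1.625, -0.375), lambda* = (6.25)


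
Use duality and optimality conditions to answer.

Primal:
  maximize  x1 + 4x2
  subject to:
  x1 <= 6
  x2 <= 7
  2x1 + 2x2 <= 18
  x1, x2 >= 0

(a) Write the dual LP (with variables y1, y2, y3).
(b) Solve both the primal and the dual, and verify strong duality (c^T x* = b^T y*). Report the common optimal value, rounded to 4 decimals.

The standard primal-dual pair for 'max c^T x s.t. A x <= b, x >= 0' is:
  Dual:  min b^T y  s.t.  A^T y >= c,  y >= 0.

So the dual LP is:
  minimize  6y1 + 7y2 + 18y3
  subject to:
    y1 + 2y3 >= 1
    y2 + 2y3 >= 4
    y1, y2, y3 >= 0

Solving the primal: x* = (2, 7).
  primal value c^T x* = 30.
Solving the dual: y* = (0, 3, 0.5).
  dual value b^T y* = 30.
Strong duality: c^T x* = b^T y*. Confirmed.

30


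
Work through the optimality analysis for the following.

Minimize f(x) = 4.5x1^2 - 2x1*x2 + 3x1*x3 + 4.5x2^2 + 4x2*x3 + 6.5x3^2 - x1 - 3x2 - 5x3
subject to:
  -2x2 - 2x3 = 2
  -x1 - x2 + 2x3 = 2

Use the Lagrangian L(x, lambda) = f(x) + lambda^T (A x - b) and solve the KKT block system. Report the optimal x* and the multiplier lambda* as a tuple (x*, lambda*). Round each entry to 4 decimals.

Form the Lagrangian:
  L(x, lambda) = (1/2) x^T Q x + c^T x + lambda^T (A x - b)
Stationarity (grad_x L = 0): Q x + c + A^T lambda = 0.
Primal feasibility: A x = b.

This gives the KKT block system:
  [ Q   A^T ] [ x     ]   [-c ]
  [ A    0  ] [ lambda ] = [ b ]

Solving the linear system:
  x*      = (-0.376, -1.208, 0.208)
  lambda* = (-5.472, -1.344)
  f(x*)   = 8.296

x* = (-0.376, -1.208, 0.208), lambda* = (-5.472, -1.344)


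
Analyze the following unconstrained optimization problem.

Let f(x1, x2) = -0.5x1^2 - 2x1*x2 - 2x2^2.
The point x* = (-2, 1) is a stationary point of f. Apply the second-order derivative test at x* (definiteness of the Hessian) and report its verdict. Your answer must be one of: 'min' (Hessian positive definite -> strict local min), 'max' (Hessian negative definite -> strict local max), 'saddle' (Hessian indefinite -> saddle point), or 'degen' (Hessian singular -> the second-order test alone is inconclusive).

Compute the Hessian H = grad^2 f:
  H = [[-1, -2], [-2, -4]]
Verify stationarity: grad f(x*) = H x* + g = (0, 0).
Eigenvalues of H: -5, 0.
H has a zero eigenvalue (singular; negative semidefinite but not definite), so H is neither positive definite, negative definite, nor indefinite. The second-order test alone is inconclusive -> degen.
(Indeed, f is constant along the null direction of H through x*, so x* is not a strict local extremum.)

degen


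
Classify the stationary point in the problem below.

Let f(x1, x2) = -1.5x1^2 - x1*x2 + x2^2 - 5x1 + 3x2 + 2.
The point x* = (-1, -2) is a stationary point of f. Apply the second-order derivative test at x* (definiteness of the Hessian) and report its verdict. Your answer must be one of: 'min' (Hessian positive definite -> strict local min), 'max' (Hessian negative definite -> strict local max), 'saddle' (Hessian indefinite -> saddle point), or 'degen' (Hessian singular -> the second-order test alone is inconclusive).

Compute the Hessian H = grad^2 f:
  H = [[-3, -1], [-1, 2]]
Verify stationarity: grad f(x*) = H x* + g = (0, 0).
Eigenvalues of H: -3.1926, 2.1926.
Eigenvalues have mixed signs, so H is indefinite -> x* is a saddle point.

saddle


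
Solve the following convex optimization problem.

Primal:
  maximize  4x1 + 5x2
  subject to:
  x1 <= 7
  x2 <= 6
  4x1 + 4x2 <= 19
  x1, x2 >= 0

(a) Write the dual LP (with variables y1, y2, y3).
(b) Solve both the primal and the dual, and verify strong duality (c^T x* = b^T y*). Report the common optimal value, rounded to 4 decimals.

The standard primal-dual pair for 'max c^T x s.t. A x <= b, x >= 0' is:
  Dual:  min b^T y  s.t.  A^T y >= c,  y >= 0.

So the dual LP is:
  minimize  7y1 + 6y2 + 19y3
  subject to:
    y1 + 4y3 >= 4
    y2 + 4y3 >= 5
    y1, y2, y3 >= 0

Solving the primal: x* = (0, 4.75).
  primal value c^T x* = 23.75.
Solving the dual: y* = (0, 0, 1.25).
  dual value b^T y* = 23.75.
Strong duality: c^T x* = b^T y*. Confirmed.

23.75


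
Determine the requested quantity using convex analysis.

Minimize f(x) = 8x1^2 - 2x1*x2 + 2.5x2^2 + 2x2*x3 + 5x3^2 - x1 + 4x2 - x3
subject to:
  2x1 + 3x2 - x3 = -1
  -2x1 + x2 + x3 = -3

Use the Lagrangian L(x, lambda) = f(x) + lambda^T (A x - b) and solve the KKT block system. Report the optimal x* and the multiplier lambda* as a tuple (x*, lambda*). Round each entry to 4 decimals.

Form the Lagrangian:
  L(x, lambda) = (1/2) x^T Q x + c^T x + lambda^T (A x - b)
Stationarity (grad_x L = 0): Q x + c + A^T lambda = 0.
Primal feasibility: A x = b.

This gives the KKT block system:
  [ Q   A^T ] [ x     ]   [-c ]
  [ A    0  ] [ lambda ] = [ b ]

Solving the linear system:
  x*      = (0.8036, -1, -0.3929)
  lambda* = (-0.8839, 6.0446)
  f(x*)   = 6.4196

x* = (0.8036, -1, -0.3929), lambda* = (-0.8839, 6.0446)


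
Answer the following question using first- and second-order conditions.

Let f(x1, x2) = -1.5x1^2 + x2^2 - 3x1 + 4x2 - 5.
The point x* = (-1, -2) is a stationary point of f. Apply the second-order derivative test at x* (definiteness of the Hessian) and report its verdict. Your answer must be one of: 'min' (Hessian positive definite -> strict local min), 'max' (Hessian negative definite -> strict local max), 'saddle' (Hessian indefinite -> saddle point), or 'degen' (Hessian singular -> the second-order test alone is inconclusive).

Compute the Hessian H = grad^2 f:
  H = [[-3, 0], [0, 2]]
Verify stationarity: grad f(x*) = H x* + g = (0, 0).
Eigenvalues of H: -3, 2.
Eigenvalues have mixed signs, so H is indefinite -> x* is a saddle point.

saddle


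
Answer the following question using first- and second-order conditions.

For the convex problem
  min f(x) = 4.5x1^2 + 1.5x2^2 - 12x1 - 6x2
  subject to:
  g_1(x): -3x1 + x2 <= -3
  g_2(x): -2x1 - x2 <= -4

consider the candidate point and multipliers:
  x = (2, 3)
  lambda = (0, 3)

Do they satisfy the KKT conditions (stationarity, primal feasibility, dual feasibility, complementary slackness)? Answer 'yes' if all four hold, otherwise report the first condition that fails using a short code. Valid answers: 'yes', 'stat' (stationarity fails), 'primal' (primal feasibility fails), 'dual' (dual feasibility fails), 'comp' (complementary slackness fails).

Gradient of f: grad f(x) = Q x + c = (6, 3)
Constraint values g_i(x) = a_i^T x - b_i:
  g_1((2, 3)) = 0
  g_2((2, 3)) = -3
Stationarity residual: grad f(x) + sum_i lambda_i a_i = (0, 0)
  -> stationarity OK
Primal feasibility (all g_i <= 0): OK
Dual feasibility (all lambda_i >= 0): OK
Complementary slackness (lambda_i * g_i(x) = 0 for all i): FAILS

Verdict: the first failing condition is complementary_slackness -> comp.

comp


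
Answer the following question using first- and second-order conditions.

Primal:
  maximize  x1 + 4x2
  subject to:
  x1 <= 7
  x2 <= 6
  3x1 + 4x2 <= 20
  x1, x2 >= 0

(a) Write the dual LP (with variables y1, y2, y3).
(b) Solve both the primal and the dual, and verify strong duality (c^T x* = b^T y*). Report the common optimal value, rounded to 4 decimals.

The standard primal-dual pair for 'max c^T x s.t. A x <= b, x >= 0' is:
  Dual:  min b^T y  s.t.  A^T y >= c,  y >= 0.

So the dual LP is:
  minimize  7y1 + 6y2 + 20y3
  subject to:
    y1 + 3y3 >= 1
    y2 + 4y3 >= 4
    y1, y2, y3 >= 0

Solving the primal: x* = (0, 5).
  primal value c^T x* = 20.
Solving the dual: y* = (0, 0, 1).
  dual value b^T y* = 20.
Strong duality: c^T x* = b^T y*. Confirmed.

20


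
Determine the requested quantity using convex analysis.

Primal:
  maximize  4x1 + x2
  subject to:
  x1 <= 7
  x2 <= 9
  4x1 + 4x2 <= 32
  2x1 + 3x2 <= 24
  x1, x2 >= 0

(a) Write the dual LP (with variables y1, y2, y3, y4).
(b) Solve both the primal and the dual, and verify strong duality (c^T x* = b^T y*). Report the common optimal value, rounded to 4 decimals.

The standard primal-dual pair for 'max c^T x s.t. A x <= b, x >= 0' is:
  Dual:  min b^T y  s.t.  A^T y >= c,  y >= 0.

So the dual LP is:
  minimize  7y1 + 9y2 + 32y3 + 24y4
  subject to:
    y1 + 4y3 + 2y4 >= 4
    y2 + 4y3 + 3y4 >= 1
    y1, y2, y3, y4 >= 0

Solving the primal: x* = (7, 1).
  primal value c^T x* = 29.
Solving the dual: y* = (3, 0, 0.25, 0).
  dual value b^T y* = 29.
Strong duality: c^T x* = b^T y*. Confirmed.

29


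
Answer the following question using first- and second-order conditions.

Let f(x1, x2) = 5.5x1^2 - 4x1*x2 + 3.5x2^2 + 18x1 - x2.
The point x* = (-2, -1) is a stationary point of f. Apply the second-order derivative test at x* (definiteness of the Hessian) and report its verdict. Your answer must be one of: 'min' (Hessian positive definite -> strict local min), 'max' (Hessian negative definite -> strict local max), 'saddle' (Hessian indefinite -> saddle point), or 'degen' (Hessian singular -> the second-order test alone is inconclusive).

Compute the Hessian H = grad^2 f:
  H = [[11, -4], [-4, 7]]
Verify stationarity: grad f(x*) = H x* + g = (0, 0).
Eigenvalues of H: 4.5279, 13.4721.
Both eigenvalues > 0, so H is positive definite -> x* is a strict local min.

min


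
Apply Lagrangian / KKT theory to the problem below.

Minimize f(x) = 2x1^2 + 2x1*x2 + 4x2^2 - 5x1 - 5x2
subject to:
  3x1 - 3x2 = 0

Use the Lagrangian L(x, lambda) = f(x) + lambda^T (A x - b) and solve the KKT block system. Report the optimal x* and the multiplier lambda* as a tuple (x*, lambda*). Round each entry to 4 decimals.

Form the Lagrangian:
  L(x, lambda) = (1/2) x^T Q x + c^T x + lambda^T (A x - b)
Stationarity (grad_x L = 0): Q x + c + A^T lambda = 0.
Primal feasibility: A x = b.

This gives the KKT block system:
  [ Q   A^T ] [ x     ]   [-c ]
  [ A    0  ] [ lambda ] = [ b ]

Solving the linear system:
  x*      = (0.625, 0.625)
  lambda* = (0.4167)
  f(x*)   = -3.125

x* = (0.625, 0.625), lambda* = (0.4167)


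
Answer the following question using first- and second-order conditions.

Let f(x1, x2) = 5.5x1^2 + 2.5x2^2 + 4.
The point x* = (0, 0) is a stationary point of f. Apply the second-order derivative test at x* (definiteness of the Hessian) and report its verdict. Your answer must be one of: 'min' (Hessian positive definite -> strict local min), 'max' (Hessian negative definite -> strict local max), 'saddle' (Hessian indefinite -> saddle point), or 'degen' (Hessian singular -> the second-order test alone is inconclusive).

Compute the Hessian H = grad^2 f:
  H = [[11, 0], [0, 5]]
Verify stationarity: grad f(x*) = H x* + g = (0, 0).
Eigenvalues of H: 5, 11.
Both eigenvalues > 0, so H is positive definite -> x* is a strict local min.

min


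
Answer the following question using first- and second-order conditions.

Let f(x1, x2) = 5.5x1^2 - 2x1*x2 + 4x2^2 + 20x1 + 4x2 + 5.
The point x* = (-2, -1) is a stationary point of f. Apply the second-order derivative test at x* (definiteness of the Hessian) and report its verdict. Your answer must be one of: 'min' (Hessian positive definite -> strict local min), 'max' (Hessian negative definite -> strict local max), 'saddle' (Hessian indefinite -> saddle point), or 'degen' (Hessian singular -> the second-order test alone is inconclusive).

Compute the Hessian H = grad^2 f:
  H = [[11, -2], [-2, 8]]
Verify stationarity: grad f(x*) = H x* + g = (0, 0).
Eigenvalues of H: 7, 12.
Both eigenvalues > 0, so H is positive definite -> x* is a strict local min.

min


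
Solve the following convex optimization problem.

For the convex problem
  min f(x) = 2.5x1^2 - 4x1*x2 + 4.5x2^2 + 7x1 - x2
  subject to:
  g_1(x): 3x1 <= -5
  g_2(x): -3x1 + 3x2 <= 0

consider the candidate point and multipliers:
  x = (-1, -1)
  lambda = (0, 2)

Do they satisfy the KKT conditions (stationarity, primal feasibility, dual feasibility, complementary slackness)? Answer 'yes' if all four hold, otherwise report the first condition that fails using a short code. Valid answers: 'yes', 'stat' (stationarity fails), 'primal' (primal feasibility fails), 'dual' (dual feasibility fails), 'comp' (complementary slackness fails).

Gradient of f: grad f(x) = Q x + c = (6, -6)
Constraint values g_i(x) = a_i^T x - b_i:
  g_1((-1, -1)) = 2
  g_2((-1, -1)) = 0
Stationarity residual: grad f(x) + sum_i lambda_i a_i = (0, 0)
  -> stationarity OK
Primal feasibility (all g_i <= 0): FAILS
Dual feasibility (all lambda_i >= 0): OK
Complementary slackness (lambda_i * g_i(x) = 0 for all i): OK

Verdict: the first failing condition is primal_feasibility -> primal.

primal


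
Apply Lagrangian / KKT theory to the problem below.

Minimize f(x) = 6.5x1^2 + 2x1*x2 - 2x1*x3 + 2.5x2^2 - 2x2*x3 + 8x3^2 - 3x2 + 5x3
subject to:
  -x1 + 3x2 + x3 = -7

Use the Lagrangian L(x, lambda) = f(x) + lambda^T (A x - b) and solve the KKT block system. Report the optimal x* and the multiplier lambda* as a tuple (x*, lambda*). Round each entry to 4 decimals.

Form the Lagrangian:
  L(x, lambda) = (1/2) x^T Q x + c^T x + lambda^T (A x - b)
Stationarity (grad_x L = 0): Q x + c + A^T lambda = 0.
Primal feasibility: A x = b.

This gives the KKT block system:
  [ Q   A^T ] [ x     ]   [-c ]
  [ A    0  ] [ lambda ] = [ b ]

Solving the linear system:
  x*      = (0.4551, -1.9434, -0.7147)
  lambda* = (3.4591)
  f(x*)   = 13.2351

x* = (0.4551, -1.9434, -0.7147), lambda* = (3.4591)


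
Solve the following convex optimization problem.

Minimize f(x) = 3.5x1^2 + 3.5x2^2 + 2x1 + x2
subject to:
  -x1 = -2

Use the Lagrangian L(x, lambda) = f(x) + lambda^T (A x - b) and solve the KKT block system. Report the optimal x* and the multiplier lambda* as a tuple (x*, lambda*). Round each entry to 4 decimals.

Form the Lagrangian:
  L(x, lambda) = (1/2) x^T Q x + c^T x + lambda^T (A x - b)
Stationarity (grad_x L = 0): Q x + c + A^T lambda = 0.
Primal feasibility: A x = b.

This gives the KKT block system:
  [ Q   A^T ] [ x     ]   [-c ]
  [ A    0  ] [ lambda ] = [ b ]

Solving the linear system:
  x*      = (2, -0.1429)
  lambda* = (16)
  f(x*)   = 17.9286

x* = (2, -0.1429), lambda* = (16)


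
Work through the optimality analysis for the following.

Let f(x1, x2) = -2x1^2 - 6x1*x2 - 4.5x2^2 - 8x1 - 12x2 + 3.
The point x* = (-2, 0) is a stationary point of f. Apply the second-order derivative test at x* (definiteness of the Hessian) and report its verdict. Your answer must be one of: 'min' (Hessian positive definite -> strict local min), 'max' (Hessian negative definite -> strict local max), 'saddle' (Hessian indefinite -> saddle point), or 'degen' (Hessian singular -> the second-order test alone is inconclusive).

Compute the Hessian H = grad^2 f:
  H = [[-4, -6], [-6, -9]]
Verify stationarity: grad f(x*) = H x* + g = (0, 0).
Eigenvalues of H: -13, 0.
H has a zero eigenvalue (singular; negative semidefinite but not definite), so H is neither positive definite, negative definite, nor indefinite. The second-order test alone is inconclusive -> degen.
(Indeed, f is constant along the null direction of H through x*, so x* is not a strict local extremum.)

degen


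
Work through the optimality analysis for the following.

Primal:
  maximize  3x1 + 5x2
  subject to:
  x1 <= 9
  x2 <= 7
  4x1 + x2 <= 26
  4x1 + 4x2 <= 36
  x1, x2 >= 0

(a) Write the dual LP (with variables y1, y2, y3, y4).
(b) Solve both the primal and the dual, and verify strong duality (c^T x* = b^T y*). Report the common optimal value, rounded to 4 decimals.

The standard primal-dual pair for 'max c^T x s.t. A x <= b, x >= 0' is:
  Dual:  min b^T y  s.t.  A^T y >= c,  y >= 0.

So the dual LP is:
  minimize  9y1 + 7y2 + 26y3 + 36y4
  subject to:
    y1 + 4y3 + 4y4 >= 3
    y2 + y3 + 4y4 >= 5
    y1, y2, y3, y4 >= 0

Solving the primal: x* = (2, 7).
  primal value c^T x* = 41.
Solving the dual: y* = (0, 2, 0, 0.75).
  dual value b^T y* = 41.
Strong duality: c^T x* = b^T y*. Confirmed.

41


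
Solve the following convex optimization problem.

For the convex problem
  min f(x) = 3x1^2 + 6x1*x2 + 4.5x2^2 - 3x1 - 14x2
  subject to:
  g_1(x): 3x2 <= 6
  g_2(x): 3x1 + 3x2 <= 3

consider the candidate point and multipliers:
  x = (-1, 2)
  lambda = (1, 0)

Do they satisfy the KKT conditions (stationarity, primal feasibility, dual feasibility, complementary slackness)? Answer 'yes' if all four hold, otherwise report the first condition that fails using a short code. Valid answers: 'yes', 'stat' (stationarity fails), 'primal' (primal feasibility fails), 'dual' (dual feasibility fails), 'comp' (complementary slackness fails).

Gradient of f: grad f(x) = Q x + c = (3, -2)
Constraint values g_i(x) = a_i^T x - b_i:
  g_1((-1, 2)) = 0
  g_2((-1, 2)) = 0
Stationarity residual: grad f(x) + sum_i lambda_i a_i = (3, 1)
  -> stationarity FAILS
Primal feasibility (all g_i <= 0): OK
Dual feasibility (all lambda_i >= 0): OK
Complementary slackness (lambda_i * g_i(x) = 0 for all i): OK

Verdict: the first failing condition is stationarity -> stat.

stat


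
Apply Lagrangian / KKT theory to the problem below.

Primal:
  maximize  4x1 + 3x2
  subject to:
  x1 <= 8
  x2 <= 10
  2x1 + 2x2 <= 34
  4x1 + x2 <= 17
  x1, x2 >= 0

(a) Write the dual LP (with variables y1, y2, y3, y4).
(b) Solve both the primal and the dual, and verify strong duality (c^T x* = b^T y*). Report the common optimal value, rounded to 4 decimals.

The standard primal-dual pair for 'max c^T x s.t. A x <= b, x >= 0' is:
  Dual:  min b^T y  s.t.  A^T y >= c,  y >= 0.

So the dual LP is:
  minimize  8y1 + 10y2 + 34y3 + 17y4
  subject to:
    y1 + 2y3 + 4y4 >= 4
    y2 + 2y3 + y4 >= 3
    y1, y2, y3, y4 >= 0

Solving the primal: x* = (1.75, 10).
  primal value c^T x* = 37.
Solving the dual: y* = (0, 2, 0, 1).
  dual value b^T y* = 37.
Strong duality: c^T x* = b^T y*. Confirmed.

37


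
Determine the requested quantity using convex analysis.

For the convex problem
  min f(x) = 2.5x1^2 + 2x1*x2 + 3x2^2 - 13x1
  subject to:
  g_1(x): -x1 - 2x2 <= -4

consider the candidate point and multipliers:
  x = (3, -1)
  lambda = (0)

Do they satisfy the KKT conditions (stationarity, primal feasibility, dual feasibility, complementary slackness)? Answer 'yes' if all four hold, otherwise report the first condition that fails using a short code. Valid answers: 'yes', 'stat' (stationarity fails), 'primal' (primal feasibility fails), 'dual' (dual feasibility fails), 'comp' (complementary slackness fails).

Gradient of f: grad f(x) = Q x + c = (0, 0)
Constraint values g_i(x) = a_i^T x - b_i:
  g_1((3, -1)) = 3
Stationarity residual: grad f(x) + sum_i lambda_i a_i = (0, 0)
  -> stationarity OK
Primal feasibility (all g_i <= 0): FAILS
Dual feasibility (all lambda_i >= 0): OK
Complementary slackness (lambda_i * g_i(x) = 0 for all i): OK

Verdict: the first failing condition is primal_feasibility -> primal.

primal


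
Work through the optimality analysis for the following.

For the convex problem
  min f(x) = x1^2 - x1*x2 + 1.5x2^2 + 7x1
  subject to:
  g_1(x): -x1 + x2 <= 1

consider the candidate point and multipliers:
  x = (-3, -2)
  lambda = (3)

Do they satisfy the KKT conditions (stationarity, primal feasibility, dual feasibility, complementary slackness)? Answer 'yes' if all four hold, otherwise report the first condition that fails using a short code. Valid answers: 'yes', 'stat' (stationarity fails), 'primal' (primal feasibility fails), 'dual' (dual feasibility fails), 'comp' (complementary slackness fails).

Gradient of f: grad f(x) = Q x + c = (3, -3)
Constraint values g_i(x) = a_i^T x - b_i:
  g_1((-3, -2)) = 0
Stationarity residual: grad f(x) + sum_i lambda_i a_i = (0, 0)
  -> stationarity OK
Primal feasibility (all g_i <= 0): OK
Dual feasibility (all lambda_i >= 0): OK
Complementary slackness (lambda_i * g_i(x) = 0 for all i): OK

Verdict: yes, KKT holds.

yes


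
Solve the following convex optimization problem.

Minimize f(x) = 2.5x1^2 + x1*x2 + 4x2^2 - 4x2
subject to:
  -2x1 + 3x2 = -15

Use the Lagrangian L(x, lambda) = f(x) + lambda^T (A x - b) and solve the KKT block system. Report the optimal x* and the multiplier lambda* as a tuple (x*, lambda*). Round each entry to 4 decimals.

Form the Lagrangian:
  L(x, lambda) = (1/2) x^T Q x + c^T x + lambda^T (A x - b)
Stationarity (grad_x L = 0): Q x + c + A^T lambda = 0.
Primal feasibility: A x = b.

This gives the KKT block system:
  [ Q   A^T ] [ x     ]   [-c ]
  [ A    0  ] [ lambda ] = [ b ]

Solving the linear system:
  x*      = (3.4719, -2.6854)
  lambda* = (7.3371)
  f(x*)   = 60.3989

x* = (3.4719, -2.6854), lambda* = (7.3371)


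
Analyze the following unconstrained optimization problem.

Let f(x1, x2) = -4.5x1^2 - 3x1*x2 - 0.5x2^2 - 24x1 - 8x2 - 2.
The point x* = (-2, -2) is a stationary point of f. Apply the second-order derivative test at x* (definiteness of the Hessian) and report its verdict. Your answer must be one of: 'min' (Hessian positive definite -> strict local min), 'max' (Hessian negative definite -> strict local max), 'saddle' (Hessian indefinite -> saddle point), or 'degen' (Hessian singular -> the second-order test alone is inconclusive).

Compute the Hessian H = grad^2 f:
  H = [[-9, -3], [-3, -1]]
Verify stationarity: grad f(x*) = H x* + g = (0, 0).
Eigenvalues of H: -10, 0.
H has a zero eigenvalue (singular; negative semidefinite but not definite), so H is neither positive definite, negative definite, nor indefinite. The second-order test alone is inconclusive -> degen.
(Indeed, f is constant along the null direction of H through x*, so x* is not a strict local extremum.)

degen


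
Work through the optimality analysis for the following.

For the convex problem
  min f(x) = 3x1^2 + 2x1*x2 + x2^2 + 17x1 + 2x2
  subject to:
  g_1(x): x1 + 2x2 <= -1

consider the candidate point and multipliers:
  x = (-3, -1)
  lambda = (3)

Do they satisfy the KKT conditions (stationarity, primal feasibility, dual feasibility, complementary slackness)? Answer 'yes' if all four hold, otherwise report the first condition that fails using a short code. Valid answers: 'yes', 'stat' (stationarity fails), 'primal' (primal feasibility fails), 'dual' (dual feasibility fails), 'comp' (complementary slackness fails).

Gradient of f: grad f(x) = Q x + c = (-3, -6)
Constraint values g_i(x) = a_i^T x - b_i:
  g_1((-3, -1)) = -4
Stationarity residual: grad f(x) + sum_i lambda_i a_i = (0, 0)
  -> stationarity OK
Primal feasibility (all g_i <= 0): OK
Dual feasibility (all lambda_i >= 0): OK
Complementary slackness (lambda_i * g_i(x) = 0 for all i): FAILS

Verdict: the first failing condition is complementary_slackness -> comp.

comp


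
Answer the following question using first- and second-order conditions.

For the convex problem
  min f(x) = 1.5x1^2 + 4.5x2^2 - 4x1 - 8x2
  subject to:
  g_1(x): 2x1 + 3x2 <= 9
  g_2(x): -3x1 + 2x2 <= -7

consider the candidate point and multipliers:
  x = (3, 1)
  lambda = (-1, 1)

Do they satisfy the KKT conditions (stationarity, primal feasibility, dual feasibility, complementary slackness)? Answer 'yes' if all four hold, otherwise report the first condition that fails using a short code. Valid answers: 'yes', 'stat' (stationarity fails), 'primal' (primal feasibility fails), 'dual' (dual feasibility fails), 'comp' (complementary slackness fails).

Gradient of f: grad f(x) = Q x + c = (5, 1)
Constraint values g_i(x) = a_i^T x - b_i:
  g_1((3, 1)) = 0
  g_2((3, 1)) = 0
Stationarity residual: grad f(x) + sum_i lambda_i a_i = (0, 0)
  -> stationarity OK
Primal feasibility (all g_i <= 0): OK
Dual feasibility (all lambda_i >= 0): FAILS
Complementary slackness (lambda_i * g_i(x) = 0 for all i): OK

Verdict: the first failing condition is dual_feasibility -> dual.

dual


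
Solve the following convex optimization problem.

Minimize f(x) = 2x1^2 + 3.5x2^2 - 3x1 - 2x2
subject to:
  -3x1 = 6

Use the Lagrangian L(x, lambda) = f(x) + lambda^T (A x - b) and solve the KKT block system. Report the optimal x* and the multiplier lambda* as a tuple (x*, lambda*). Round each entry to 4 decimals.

Form the Lagrangian:
  L(x, lambda) = (1/2) x^T Q x + c^T x + lambda^T (A x - b)
Stationarity (grad_x L = 0): Q x + c + A^T lambda = 0.
Primal feasibility: A x = b.

This gives the KKT block system:
  [ Q   A^T ] [ x     ]   [-c ]
  [ A    0  ] [ lambda ] = [ b ]

Solving the linear system:
  x*      = (-2, 0.2857)
  lambda* = (-3.6667)
  f(x*)   = 13.7143

x* = (-2, 0.2857), lambda* = (-3.6667)


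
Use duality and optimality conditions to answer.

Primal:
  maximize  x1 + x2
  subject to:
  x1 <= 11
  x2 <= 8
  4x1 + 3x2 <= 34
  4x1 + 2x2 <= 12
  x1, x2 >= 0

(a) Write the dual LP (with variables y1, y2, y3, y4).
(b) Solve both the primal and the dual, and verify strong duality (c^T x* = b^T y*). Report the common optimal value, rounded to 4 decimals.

The standard primal-dual pair for 'max c^T x s.t. A x <= b, x >= 0' is:
  Dual:  min b^T y  s.t.  A^T y >= c,  y >= 0.

So the dual LP is:
  minimize  11y1 + 8y2 + 34y3 + 12y4
  subject to:
    y1 + 4y3 + 4y4 >= 1
    y2 + 3y3 + 2y4 >= 1
    y1, y2, y3, y4 >= 0

Solving the primal: x* = (0, 6).
  primal value c^T x* = 6.
Solving the dual: y* = (0, 0, 0, 0.5).
  dual value b^T y* = 6.
Strong duality: c^T x* = b^T y*. Confirmed.

6


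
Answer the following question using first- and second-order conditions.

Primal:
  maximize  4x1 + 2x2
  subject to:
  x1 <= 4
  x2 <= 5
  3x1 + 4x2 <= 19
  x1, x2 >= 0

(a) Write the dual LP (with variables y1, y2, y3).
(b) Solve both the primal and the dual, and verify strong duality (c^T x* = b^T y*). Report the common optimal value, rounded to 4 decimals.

The standard primal-dual pair for 'max c^T x s.t. A x <= b, x >= 0' is:
  Dual:  min b^T y  s.t.  A^T y >= c,  y >= 0.

So the dual LP is:
  minimize  4y1 + 5y2 + 19y3
  subject to:
    y1 + 3y3 >= 4
    y2 + 4y3 >= 2
    y1, y2, y3 >= 0

Solving the primal: x* = (4, 1.75).
  primal value c^T x* = 19.5.
Solving the dual: y* = (2.5, 0, 0.5).
  dual value b^T y* = 19.5.
Strong duality: c^T x* = b^T y*. Confirmed.

19.5


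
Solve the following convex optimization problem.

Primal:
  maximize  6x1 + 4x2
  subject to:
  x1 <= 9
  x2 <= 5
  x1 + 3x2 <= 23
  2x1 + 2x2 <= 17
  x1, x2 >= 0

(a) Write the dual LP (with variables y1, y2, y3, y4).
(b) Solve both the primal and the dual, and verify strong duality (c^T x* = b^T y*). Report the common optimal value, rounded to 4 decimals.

The standard primal-dual pair for 'max c^T x s.t. A x <= b, x >= 0' is:
  Dual:  min b^T y  s.t.  A^T y >= c,  y >= 0.

So the dual LP is:
  minimize  9y1 + 5y2 + 23y3 + 17y4
  subject to:
    y1 + y3 + 2y4 >= 6
    y2 + 3y3 + 2y4 >= 4
    y1, y2, y3, y4 >= 0

Solving the primal: x* = (8.5, 0).
  primal value c^T x* = 51.
Solving the dual: y* = (0, 0, 0, 3).
  dual value b^T y* = 51.
Strong duality: c^T x* = b^T y*. Confirmed.

51


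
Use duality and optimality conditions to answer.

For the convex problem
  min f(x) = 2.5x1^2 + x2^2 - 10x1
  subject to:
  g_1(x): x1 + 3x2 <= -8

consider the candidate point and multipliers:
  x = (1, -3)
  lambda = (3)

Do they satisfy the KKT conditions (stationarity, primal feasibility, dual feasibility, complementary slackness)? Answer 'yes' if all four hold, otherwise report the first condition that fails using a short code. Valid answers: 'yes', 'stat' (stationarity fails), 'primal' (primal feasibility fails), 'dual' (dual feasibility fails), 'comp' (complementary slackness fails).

Gradient of f: grad f(x) = Q x + c = (-5, -6)
Constraint values g_i(x) = a_i^T x - b_i:
  g_1((1, -3)) = 0
Stationarity residual: grad f(x) + sum_i lambda_i a_i = (-2, 3)
  -> stationarity FAILS
Primal feasibility (all g_i <= 0): OK
Dual feasibility (all lambda_i >= 0): OK
Complementary slackness (lambda_i * g_i(x) = 0 for all i): OK

Verdict: the first failing condition is stationarity -> stat.

stat


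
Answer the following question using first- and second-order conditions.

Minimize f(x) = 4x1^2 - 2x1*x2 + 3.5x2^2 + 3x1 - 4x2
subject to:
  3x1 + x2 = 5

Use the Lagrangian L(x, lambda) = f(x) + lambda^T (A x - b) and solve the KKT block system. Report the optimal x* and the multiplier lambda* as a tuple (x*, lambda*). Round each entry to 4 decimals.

Form the Lagrangian:
  L(x, lambda) = (1/2) x^T Q x + c^T x + lambda^T (A x - b)
Stationarity (grad_x L = 0): Q x + c + A^T lambda = 0.
Primal feasibility: A x = b.

This gives the KKT block system:
  [ Q   A^T ] [ x     ]   [-c ]
  [ A    0  ] [ lambda ] = [ b ]

Solving the linear system:
  x*      = (1.2048, 1.3855)
  lambda* = (-3.2892)
  f(x*)   = 7.259

x* = (1.2048, 1.3855), lambda* = (-3.2892)


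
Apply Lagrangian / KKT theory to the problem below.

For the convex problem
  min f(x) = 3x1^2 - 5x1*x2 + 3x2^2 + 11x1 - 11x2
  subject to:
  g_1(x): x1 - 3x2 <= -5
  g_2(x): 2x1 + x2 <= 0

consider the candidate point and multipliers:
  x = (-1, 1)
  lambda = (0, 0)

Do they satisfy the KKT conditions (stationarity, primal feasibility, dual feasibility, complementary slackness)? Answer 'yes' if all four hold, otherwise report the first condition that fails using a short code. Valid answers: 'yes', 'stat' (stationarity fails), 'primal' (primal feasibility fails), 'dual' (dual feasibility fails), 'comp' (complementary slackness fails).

Gradient of f: grad f(x) = Q x + c = (0, 0)
Constraint values g_i(x) = a_i^T x - b_i:
  g_1((-1, 1)) = 1
  g_2((-1, 1)) = -1
Stationarity residual: grad f(x) + sum_i lambda_i a_i = (0, 0)
  -> stationarity OK
Primal feasibility (all g_i <= 0): FAILS
Dual feasibility (all lambda_i >= 0): OK
Complementary slackness (lambda_i * g_i(x) = 0 for all i): OK

Verdict: the first failing condition is primal_feasibility -> primal.

primal


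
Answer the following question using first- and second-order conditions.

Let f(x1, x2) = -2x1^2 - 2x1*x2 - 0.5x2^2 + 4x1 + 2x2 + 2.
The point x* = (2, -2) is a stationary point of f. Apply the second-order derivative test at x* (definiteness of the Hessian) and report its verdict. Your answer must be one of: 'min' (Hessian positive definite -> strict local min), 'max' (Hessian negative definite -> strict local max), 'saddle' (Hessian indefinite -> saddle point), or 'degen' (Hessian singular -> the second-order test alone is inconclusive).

Compute the Hessian H = grad^2 f:
  H = [[-4, -2], [-2, -1]]
Verify stationarity: grad f(x*) = H x* + g = (0, 0).
Eigenvalues of H: -5, 0.
H has a zero eigenvalue (singular; negative semidefinite but not definite), so H is neither positive definite, negative definite, nor indefinite. The second-order test alone is inconclusive -> degen.
(Indeed, f is constant along the null direction of H through x*, so x* is not a strict local extremum.)

degen


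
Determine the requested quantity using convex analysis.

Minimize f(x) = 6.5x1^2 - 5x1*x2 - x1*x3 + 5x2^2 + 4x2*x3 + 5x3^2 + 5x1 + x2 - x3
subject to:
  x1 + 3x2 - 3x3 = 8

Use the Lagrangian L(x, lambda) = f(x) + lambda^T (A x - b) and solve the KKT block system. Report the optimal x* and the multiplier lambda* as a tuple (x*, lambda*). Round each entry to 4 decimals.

Form the Lagrangian:
  L(x, lambda) = (1/2) x^T Q x + c^T x + lambda^T (A x - b)
Stationarity (grad_x L = 0): Q x + c + A^T lambda = 0.
Primal feasibility: A x = b.

This gives the KKT block system:
  [ Q   A^T ] [ x     ]   [-c ]
  [ A    0  ] [ lambda ] = [ b ]

Solving the linear system:
  x*      = (0.2491, 1.3452, -1.2384)
  lambda* = (-2.7509)
  f(x*)   = 12.9181

x* = (0.2491, 1.3452, -1.2384), lambda* = (-2.7509)


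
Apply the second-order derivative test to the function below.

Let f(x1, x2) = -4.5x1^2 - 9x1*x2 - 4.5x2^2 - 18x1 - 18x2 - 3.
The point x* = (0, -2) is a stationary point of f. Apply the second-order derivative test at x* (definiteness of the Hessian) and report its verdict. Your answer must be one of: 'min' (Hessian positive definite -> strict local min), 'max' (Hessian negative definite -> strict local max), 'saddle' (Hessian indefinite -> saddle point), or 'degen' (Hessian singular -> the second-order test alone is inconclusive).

Compute the Hessian H = grad^2 f:
  H = [[-9, -9], [-9, -9]]
Verify stationarity: grad f(x*) = H x* + g = (0, 0).
Eigenvalues of H: -18, 0.
H has a zero eigenvalue (singular; negative semidefinite but not definite), so H is neither positive definite, negative definite, nor indefinite. The second-order test alone is inconclusive -> degen.
(Indeed, f is constant along the null direction of H through x*, so x* is not a strict local extremum.)

degen


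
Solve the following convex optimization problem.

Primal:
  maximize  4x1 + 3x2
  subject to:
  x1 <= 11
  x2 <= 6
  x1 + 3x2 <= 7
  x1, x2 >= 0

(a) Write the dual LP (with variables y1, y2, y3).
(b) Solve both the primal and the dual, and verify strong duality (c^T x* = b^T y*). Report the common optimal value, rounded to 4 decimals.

The standard primal-dual pair for 'max c^T x s.t. A x <= b, x >= 0' is:
  Dual:  min b^T y  s.t.  A^T y >= c,  y >= 0.

So the dual LP is:
  minimize  11y1 + 6y2 + 7y3
  subject to:
    y1 + y3 >= 4
    y2 + 3y3 >= 3
    y1, y2, y3 >= 0

Solving the primal: x* = (7, 0).
  primal value c^T x* = 28.
Solving the dual: y* = (0, 0, 4).
  dual value b^T y* = 28.
Strong duality: c^T x* = b^T y*. Confirmed.

28
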